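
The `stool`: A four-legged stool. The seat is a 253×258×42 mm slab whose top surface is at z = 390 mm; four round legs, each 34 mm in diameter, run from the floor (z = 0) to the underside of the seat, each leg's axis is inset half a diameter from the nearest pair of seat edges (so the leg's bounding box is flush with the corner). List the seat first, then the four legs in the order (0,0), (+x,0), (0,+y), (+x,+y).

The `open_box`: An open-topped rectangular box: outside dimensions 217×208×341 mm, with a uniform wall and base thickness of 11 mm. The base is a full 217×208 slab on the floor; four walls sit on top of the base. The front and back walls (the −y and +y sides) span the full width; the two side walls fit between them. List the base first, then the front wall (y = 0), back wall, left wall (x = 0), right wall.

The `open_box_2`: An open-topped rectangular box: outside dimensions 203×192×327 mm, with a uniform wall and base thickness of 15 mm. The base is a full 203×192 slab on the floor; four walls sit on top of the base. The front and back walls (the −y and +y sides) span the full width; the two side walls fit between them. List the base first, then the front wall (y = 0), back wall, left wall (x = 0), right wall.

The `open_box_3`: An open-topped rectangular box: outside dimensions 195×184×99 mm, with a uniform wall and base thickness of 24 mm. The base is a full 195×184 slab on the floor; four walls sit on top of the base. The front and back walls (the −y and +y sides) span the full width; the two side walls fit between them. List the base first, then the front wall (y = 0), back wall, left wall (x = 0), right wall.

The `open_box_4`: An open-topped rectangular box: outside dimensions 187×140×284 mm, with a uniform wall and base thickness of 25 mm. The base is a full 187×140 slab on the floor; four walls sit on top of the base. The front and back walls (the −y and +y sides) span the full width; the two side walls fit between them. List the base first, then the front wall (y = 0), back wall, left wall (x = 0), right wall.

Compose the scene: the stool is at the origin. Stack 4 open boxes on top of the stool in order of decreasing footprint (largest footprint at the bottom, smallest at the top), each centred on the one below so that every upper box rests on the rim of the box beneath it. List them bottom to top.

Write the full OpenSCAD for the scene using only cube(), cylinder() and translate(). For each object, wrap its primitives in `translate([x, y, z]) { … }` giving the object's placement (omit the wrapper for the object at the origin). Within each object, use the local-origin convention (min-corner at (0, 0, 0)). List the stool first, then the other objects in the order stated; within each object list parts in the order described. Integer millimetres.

translate([0, 0, 348]) cube([253, 258, 42]);
translate([17, 17, 0]) cylinder(h = 348, r = 17);
translate([236, 17, 0]) cylinder(h = 348, r = 17);
translate([17, 241, 0]) cylinder(h = 348, r = 17);
translate([236, 241, 0]) cylinder(h = 348, r = 17);
translate([18, 25, 390]) {
  cube([217, 208, 11]);
  translate([0, 0, 11]) cube([217, 11, 330]);
  translate([0, 197, 11]) cube([217, 11, 330]);
  translate([0, 11, 11]) cube([11, 186, 330]);
  translate([206, 11, 11]) cube([11, 186, 330]);
}
translate([25, 33, 731]) {
  cube([203, 192, 15]);
  translate([0, 0, 15]) cube([203, 15, 312]);
  translate([0, 177, 15]) cube([203, 15, 312]);
  translate([0, 15, 15]) cube([15, 162, 312]);
  translate([188, 15, 15]) cube([15, 162, 312]);
}
translate([29, 37, 1058]) {
  cube([195, 184, 24]);
  translate([0, 0, 24]) cube([195, 24, 75]);
  translate([0, 160, 24]) cube([195, 24, 75]);
  translate([0, 24, 24]) cube([24, 136, 75]);
  translate([171, 24, 24]) cube([24, 136, 75]);
}
translate([33, 59, 1157]) {
  cube([187, 140, 25]);
  translate([0, 0, 25]) cube([187, 25, 259]);
  translate([0, 115, 25]) cube([187, 25, 259]);
  translate([0, 25, 25]) cube([25, 90, 259]);
  translate([162, 25, 25]) cube([25, 90, 259]);
}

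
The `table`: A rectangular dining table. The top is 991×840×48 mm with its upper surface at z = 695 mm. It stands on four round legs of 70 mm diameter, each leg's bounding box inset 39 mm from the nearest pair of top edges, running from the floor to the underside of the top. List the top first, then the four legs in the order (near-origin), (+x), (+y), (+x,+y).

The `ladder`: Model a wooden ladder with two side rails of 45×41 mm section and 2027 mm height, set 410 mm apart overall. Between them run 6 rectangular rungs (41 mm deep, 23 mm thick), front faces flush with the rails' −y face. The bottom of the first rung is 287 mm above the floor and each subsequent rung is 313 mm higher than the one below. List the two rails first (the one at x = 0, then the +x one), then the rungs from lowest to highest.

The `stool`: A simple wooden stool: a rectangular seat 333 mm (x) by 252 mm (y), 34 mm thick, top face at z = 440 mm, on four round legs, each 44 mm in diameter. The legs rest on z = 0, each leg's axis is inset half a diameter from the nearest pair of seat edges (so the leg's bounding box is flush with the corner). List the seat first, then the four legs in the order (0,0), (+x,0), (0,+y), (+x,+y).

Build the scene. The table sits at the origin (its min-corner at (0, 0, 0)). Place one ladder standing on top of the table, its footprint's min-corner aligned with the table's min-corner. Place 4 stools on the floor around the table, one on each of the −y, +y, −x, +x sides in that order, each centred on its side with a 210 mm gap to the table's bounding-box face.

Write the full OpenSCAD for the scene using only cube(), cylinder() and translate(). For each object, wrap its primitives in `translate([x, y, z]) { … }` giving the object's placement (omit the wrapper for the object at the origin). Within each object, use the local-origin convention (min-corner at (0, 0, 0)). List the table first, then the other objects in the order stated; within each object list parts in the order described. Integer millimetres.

translate([0, 0, 647]) cube([991, 840, 48]);
translate([74, 74, 0]) cylinder(h = 647, r = 35);
translate([917, 74, 0]) cylinder(h = 647, r = 35);
translate([74, 766, 0]) cylinder(h = 647, r = 35);
translate([917, 766, 0]) cylinder(h = 647, r = 35);
translate([0, 0, 695]) {
  cube([45, 41, 2027]);
  translate([365, 0, 0]) cube([45, 41, 2027]);
  translate([45, 0, 287]) cube([320, 41, 23]);
  translate([45, 0, 600]) cube([320, 41, 23]);
  translate([45, 0, 913]) cube([320, 41, 23]);
  translate([45, 0, 1226]) cube([320, 41, 23]);
  translate([45, 0, 1539]) cube([320, 41, 23]);
  translate([45, 0, 1852]) cube([320, 41, 23]);
}
translate([329, -462, 0]) {
  translate([0, 0, 406]) cube([333, 252, 34]);
  translate([22, 22, 0]) cylinder(h = 406, r = 22);
  translate([311, 22, 0]) cylinder(h = 406, r = 22);
  translate([22, 230, 0]) cylinder(h = 406, r = 22);
  translate([311, 230, 0]) cylinder(h = 406, r = 22);
}
translate([329, 1050, 0]) {
  translate([0, 0, 406]) cube([333, 252, 34]);
  translate([22, 22, 0]) cylinder(h = 406, r = 22);
  translate([311, 22, 0]) cylinder(h = 406, r = 22);
  translate([22, 230, 0]) cylinder(h = 406, r = 22);
  translate([311, 230, 0]) cylinder(h = 406, r = 22);
}
translate([-543, 294, 0]) {
  translate([0, 0, 406]) cube([333, 252, 34]);
  translate([22, 22, 0]) cylinder(h = 406, r = 22);
  translate([311, 22, 0]) cylinder(h = 406, r = 22);
  translate([22, 230, 0]) cylinder(h = 406, r = 22);
  translate([311, 230, 0]) cylinder(h = 406, r = 22);
}
translate([1201, 294, 0]) {
  translate([0, 0, 406]) cube([333, 252, 34]);
  translate([22, 22, 0]) cylinder(h = 406, r = 22);
  translate([311, 22, 0]) cylinder(h = 406, r = 22);
  translate([22, 230, 0]) cylinder(h = 406, r = 22);
  translate([311, 230, 0]) cylinder(h = 406, r = 22);
}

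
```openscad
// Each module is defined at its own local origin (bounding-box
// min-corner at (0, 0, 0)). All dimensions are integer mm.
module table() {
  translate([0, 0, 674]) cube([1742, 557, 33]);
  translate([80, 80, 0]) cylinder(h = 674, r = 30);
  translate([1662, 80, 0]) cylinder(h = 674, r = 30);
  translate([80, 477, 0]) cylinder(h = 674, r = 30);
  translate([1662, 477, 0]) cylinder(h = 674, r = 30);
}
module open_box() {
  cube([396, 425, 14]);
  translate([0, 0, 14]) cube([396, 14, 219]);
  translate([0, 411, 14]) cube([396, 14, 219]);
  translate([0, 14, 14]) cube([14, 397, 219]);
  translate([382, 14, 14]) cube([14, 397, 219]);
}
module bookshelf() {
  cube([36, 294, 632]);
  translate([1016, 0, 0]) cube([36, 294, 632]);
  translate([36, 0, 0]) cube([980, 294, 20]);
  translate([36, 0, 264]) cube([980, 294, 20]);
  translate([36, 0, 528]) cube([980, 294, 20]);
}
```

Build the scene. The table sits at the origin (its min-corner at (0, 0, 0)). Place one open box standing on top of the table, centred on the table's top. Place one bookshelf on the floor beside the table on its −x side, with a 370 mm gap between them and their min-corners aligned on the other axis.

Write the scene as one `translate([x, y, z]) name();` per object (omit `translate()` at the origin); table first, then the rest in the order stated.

table();
translate([673, 66, 707]) open_box();
translate([-1422, 0, 0]) bookshelf();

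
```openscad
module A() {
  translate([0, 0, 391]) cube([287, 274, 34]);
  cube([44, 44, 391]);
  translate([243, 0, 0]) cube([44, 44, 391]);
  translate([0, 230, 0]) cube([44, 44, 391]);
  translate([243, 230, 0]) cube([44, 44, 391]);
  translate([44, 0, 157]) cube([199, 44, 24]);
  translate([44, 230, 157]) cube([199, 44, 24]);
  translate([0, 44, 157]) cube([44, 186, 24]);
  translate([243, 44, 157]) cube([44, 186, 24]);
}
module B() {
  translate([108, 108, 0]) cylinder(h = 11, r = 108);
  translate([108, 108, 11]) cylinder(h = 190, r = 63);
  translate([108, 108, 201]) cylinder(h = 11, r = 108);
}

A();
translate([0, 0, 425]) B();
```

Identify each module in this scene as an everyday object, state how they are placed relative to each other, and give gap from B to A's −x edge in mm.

A is a stool. B is a spool. The spool is on top of the stool. The gap from the spool to the stool's −x edge is 0 mm.

The spool's min-x is at 0; the stool's min-x is 0; gap = 0 mm.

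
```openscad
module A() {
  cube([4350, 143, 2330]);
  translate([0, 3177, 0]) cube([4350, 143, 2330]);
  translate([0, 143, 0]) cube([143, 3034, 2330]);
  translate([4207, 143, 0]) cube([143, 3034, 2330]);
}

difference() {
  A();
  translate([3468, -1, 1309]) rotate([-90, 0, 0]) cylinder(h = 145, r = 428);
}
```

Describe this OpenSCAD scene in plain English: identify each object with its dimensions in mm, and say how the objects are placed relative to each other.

A is a box-shaped house frame (walls only): outside footprint 4350×3320 mm, wall height 2330 mm, wall thickness 143 mm. The two y-facing walls run the full x-width; the two x-facing walls fit between the inner faces of the y-facing walls.

The house frame has a circular hole of radius 428 mm through its front wall, centred at (x = 3468, z = 1309).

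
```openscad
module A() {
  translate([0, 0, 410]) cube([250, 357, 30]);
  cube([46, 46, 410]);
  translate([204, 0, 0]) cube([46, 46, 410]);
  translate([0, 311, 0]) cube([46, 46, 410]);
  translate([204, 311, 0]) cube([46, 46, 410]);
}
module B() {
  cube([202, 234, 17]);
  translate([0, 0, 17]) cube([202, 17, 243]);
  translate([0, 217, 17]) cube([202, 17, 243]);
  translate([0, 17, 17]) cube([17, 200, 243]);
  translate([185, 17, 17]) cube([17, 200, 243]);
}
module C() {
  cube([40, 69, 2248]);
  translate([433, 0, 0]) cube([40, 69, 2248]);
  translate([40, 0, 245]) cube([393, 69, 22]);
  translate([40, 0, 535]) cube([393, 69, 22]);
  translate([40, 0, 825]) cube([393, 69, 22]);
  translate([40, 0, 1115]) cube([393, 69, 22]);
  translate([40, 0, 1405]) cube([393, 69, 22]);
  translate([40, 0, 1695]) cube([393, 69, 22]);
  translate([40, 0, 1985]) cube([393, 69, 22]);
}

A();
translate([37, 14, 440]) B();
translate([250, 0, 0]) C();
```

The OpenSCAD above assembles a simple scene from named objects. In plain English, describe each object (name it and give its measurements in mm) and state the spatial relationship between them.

A is a simple wooden stool: a rectangular seat 250 mm (x) by 357 mm (y), 30 mm thick, top face at z = 440 mm, on four square legs, each 46×46 mm in cross-section. The legs rest on z = 0, each flush with a corner of the seat.

B is an open storage box with external size 202×234×260 mm and wall thickness 17 mm (the base is also 17 mm thick). The base covers the whole footprint; the four walls stand on the base, with the y-facing walls full-width and the x-facing walls fitting between their inner faces.

C is a straight ladder. Two 40×69 mm vertical rails, 2248 mm tall, stand 473 mm apart (outside-to-outside) with their front faces coplanar on the −y side. 7 rungs, each 69 mm deep and 22 mm tall, span between the inner faces of the rails, front faces flush with the rails. The lowest rung's underside is at z = 245 mm and rungs are spaced 290 mm apart (underside to underside).

The open box is on top of the stool. The ladder is against the stool's +x side, with their −y faces flush.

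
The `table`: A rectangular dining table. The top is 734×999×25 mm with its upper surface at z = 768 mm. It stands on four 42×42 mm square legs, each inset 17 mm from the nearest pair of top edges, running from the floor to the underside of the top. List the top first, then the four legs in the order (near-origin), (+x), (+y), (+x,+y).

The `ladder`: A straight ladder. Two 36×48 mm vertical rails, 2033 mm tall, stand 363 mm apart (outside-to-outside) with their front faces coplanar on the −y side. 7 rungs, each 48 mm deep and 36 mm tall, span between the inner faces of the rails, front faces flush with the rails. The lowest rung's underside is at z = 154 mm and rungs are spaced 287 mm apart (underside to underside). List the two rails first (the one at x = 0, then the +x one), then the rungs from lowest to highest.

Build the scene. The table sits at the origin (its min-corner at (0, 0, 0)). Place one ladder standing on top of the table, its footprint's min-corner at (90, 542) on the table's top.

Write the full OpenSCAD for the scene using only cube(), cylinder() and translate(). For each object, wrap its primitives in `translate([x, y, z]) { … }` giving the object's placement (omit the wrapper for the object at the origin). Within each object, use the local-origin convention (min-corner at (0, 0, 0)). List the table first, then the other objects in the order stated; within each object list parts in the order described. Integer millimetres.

translate([0, 0, 743]) cube([734, 999, 25]);
translate([17, 17, 0]) cube([42, 42, 743]);
translate([675, 17, 0]) cube([42, 42, 743]);
translate([17, 940, 0]) cube([42, 42, 743]);
translate([675, 940, 0]) cube([42, 42, 743]);
translate([90, 542, 768]) {
  cube([36, 48, 2033]);
  translate([327, 0, 0]) cube([36, 48, 2033]);
  translate([36, 0, 154]) cube([291, 48, 36]);
  translate([36, 0, 441]) cube([291, 48, 36]);
  translate([36, 0, 728]) cube([291, 48, 36]);
  translate([36, 0, 1015]) cube([291, 48, 36]);
  translate([36, 0, 1302]) cube([291, 48, 36]);
  translate([36, 0, 1589]) cube([291, 48, 36]);
  translate([36, 0, 1876]) cube([291, 48, 36]);
}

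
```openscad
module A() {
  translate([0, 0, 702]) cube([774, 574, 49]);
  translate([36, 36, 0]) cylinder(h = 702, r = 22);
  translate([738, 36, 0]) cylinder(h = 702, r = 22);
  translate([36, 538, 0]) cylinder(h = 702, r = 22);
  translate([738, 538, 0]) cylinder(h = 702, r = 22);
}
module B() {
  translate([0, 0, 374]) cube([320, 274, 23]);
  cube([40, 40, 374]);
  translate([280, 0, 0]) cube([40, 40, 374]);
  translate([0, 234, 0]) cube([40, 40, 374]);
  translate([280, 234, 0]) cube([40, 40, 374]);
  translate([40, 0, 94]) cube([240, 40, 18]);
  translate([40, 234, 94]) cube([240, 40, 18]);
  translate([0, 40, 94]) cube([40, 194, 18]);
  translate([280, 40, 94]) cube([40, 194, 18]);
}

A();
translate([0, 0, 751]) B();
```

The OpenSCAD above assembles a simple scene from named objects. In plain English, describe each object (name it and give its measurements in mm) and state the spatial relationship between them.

A is a table: top 774 mm (x) × 574 mm (y), 49 mm thick, upper face at z = 751 mm, on four round legs of 44 mm diameter, each leg's bounding box inset 14 mm from the nearest pair of top edges, running from z = 0 to the bottom of the top.

B is a four-legged stool. The seat is 320×274 mm, 23 mm thick, top at z = 397 mm. It stands on four square legs, each 40×40 mm in cross-section, from z = 0 to the seat underside, each flush with a corner of the seat. Four stretchers, 40 mm wide and 18 mm tall, connect adjacent legs with their undersides at z = 94 mm, each running between the inner faces of the legs it joins and aligned with the legs' outer faces on the other axis.

The stool is on top of the table.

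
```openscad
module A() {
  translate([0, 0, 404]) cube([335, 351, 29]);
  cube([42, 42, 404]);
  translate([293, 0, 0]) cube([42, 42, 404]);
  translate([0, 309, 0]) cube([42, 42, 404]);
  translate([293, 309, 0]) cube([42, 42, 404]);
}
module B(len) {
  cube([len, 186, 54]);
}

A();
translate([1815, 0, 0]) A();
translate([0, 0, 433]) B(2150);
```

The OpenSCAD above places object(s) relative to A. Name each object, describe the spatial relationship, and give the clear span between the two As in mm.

A is a stool. B is a beam. A beam spans the tops of two stools. The clear span between the two stools is 1480 mm.

Second stool starts at x = 1815; first ends at x = 335; clear span = 1815 − 335 = 1480 mm.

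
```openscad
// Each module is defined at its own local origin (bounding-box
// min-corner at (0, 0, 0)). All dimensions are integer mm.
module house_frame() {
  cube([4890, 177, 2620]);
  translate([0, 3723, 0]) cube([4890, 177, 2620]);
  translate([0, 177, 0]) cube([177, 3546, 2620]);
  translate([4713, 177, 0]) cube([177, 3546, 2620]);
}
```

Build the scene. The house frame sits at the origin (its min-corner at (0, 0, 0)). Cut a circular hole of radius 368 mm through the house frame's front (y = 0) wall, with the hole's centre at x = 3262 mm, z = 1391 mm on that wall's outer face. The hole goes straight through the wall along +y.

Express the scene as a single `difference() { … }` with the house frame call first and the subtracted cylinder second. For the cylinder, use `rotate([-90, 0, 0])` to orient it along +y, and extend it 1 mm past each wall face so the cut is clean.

difference() {
  house_frame();
  translate([3262, -1, 1391]) rotate([-90, 0, 0]) cylinder(h = 179, r = 368);
}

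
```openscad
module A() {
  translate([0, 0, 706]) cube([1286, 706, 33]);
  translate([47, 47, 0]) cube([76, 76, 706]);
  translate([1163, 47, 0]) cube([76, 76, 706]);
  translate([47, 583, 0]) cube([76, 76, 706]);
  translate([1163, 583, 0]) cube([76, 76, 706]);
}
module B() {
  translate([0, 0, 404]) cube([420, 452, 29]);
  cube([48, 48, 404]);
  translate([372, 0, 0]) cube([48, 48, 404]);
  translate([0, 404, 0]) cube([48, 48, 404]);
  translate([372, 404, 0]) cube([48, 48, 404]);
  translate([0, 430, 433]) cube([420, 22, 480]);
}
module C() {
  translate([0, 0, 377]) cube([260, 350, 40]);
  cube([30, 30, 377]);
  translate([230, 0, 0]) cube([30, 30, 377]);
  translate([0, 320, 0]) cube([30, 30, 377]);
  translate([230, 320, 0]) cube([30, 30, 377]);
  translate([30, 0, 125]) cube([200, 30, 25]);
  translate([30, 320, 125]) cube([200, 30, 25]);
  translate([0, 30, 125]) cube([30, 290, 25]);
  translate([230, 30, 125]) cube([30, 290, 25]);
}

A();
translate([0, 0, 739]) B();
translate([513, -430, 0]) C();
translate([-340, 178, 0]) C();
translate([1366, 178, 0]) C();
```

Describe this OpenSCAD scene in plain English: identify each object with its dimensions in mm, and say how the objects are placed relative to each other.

A is a rectangular dining table. The top is 1286×706×33 mm with its upper surface at z = 739 mm. It stands on four 76×76 mm square legs, each inset 47 mm from the nearest pair of top edges, running from the floor to the underside of the top.

B is a chair: 420×452 mm seat, 29 mm thick, top at z = 433 mm, on four 48 mm square corner legs flush with the seat edges. A 22 mm thick backrest slab spans the full seat width, extending 480 mm above the seat top, its back face flush with the seat's +y edge.

C is a simple wooden stool: a rectangular seat 260 mm (x) by 350 mm (y), 40 mm thick, top face at z = 417 mm, on four square legs, each 30×30 mm in cross-section. The legs rest on z = 0, each flush with a corner of the seat. Four stretchers, 30 mm wide and 25 mm tall, connect adjacent legs with their undersides at z = 125 mm, each running between the inner faces of the legs it joins and aligned with the legs' outer faces on the other axis.

The chair is on top of the table. Three stools sit around the table at the −y, −x, +x sides.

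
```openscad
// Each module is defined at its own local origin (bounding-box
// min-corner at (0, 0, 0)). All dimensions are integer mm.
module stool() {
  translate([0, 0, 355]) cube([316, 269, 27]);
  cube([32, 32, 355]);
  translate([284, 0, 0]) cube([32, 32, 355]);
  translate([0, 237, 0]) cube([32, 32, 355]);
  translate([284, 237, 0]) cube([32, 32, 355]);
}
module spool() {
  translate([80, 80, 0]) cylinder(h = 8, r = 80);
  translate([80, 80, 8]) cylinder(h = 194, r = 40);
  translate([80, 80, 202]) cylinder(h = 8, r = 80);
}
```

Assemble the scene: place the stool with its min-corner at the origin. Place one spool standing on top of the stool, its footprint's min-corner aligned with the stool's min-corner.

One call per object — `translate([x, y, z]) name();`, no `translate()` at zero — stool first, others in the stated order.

stool();
translate([0, 0, 382]) spool();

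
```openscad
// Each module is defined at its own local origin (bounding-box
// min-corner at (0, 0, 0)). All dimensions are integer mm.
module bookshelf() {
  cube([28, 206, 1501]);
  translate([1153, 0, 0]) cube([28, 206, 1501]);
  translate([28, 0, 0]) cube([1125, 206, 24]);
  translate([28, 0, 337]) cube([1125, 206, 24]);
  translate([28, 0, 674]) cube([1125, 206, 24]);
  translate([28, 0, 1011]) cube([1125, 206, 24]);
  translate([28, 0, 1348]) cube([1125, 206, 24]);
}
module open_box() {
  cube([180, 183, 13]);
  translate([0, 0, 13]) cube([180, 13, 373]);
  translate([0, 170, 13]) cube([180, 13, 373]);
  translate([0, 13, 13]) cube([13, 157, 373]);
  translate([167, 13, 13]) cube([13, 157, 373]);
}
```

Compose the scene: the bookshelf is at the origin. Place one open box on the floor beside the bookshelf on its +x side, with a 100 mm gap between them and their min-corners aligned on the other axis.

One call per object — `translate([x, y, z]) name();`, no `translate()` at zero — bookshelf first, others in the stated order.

bookshelf();
translate([1281, 0, 0]) open_box();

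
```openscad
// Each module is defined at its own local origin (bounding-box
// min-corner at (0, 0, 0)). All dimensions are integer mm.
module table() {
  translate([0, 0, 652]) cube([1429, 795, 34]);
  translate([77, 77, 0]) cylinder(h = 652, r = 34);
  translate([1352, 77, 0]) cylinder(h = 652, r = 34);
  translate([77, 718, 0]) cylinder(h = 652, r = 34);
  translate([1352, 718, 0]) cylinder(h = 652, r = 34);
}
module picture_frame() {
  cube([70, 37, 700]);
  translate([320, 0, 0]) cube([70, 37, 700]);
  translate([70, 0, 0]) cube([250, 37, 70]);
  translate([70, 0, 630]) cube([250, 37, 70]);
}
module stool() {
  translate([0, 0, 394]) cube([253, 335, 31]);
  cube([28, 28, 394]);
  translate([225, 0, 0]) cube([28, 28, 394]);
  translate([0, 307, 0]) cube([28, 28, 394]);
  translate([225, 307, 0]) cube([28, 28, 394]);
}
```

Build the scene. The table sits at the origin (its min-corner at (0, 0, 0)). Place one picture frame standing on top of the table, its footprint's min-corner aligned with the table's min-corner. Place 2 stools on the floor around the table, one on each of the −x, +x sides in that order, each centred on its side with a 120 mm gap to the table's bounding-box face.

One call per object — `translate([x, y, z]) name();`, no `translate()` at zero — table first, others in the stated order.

table();
translate([0, 0, 686]) picture_frame();
translate([-373, 230, 0]) stool();
translate([1549, 230, 0]) stool();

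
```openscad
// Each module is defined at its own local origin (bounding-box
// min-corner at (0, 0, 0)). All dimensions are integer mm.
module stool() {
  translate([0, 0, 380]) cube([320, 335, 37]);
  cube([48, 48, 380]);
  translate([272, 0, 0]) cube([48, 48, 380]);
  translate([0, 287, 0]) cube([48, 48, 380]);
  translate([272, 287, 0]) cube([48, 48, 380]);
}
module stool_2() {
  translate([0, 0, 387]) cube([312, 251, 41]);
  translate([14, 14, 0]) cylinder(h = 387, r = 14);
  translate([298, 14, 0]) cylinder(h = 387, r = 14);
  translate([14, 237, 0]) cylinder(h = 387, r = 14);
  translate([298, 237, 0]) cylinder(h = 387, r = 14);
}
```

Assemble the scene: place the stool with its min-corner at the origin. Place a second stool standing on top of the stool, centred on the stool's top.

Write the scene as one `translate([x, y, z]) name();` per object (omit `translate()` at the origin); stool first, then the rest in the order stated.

stool();
translate([4, 42, 417]) stool_2();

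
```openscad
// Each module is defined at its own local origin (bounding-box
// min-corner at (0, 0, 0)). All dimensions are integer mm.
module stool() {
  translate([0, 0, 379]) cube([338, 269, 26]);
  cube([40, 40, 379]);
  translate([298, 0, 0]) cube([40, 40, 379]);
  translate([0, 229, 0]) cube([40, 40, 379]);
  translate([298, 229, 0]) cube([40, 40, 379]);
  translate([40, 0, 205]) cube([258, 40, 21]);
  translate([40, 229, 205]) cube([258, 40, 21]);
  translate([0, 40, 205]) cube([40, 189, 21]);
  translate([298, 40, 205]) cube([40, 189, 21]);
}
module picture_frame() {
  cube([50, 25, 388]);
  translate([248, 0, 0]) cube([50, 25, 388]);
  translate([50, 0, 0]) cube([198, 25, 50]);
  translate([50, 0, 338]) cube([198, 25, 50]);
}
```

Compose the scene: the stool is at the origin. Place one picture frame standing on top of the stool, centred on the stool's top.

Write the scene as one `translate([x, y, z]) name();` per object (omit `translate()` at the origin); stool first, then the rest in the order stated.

stool();
translate([20, 122, 405]) picture_frame();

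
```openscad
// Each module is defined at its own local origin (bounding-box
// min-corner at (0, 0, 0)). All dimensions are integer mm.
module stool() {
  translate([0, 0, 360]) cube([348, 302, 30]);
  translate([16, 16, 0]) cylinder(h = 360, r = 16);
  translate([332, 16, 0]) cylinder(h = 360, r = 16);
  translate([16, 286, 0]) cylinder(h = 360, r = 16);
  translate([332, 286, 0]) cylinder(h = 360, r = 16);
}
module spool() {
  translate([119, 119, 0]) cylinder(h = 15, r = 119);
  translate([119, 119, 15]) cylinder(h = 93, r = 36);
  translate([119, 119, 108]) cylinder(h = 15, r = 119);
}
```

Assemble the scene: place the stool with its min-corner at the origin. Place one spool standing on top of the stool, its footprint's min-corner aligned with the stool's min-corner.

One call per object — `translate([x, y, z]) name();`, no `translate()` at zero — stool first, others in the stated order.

stool();
translate([0, 0, 390]) spool();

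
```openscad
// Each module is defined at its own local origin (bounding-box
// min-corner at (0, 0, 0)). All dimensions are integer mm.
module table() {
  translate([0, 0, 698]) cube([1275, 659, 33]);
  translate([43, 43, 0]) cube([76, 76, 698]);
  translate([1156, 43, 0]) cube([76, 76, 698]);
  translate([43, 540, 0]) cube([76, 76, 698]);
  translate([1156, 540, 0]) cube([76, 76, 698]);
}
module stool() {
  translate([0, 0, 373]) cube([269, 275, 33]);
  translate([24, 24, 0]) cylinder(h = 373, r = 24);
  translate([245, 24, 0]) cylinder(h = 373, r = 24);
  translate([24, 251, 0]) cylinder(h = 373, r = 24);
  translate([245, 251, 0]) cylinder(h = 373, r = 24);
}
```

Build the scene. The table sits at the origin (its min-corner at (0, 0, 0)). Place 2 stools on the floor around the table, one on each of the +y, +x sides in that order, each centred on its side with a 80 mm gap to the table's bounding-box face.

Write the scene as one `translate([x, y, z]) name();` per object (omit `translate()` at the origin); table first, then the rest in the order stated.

table();
translate([503, 739, 0]) stool();
translate([1355, 192, 0]) stool();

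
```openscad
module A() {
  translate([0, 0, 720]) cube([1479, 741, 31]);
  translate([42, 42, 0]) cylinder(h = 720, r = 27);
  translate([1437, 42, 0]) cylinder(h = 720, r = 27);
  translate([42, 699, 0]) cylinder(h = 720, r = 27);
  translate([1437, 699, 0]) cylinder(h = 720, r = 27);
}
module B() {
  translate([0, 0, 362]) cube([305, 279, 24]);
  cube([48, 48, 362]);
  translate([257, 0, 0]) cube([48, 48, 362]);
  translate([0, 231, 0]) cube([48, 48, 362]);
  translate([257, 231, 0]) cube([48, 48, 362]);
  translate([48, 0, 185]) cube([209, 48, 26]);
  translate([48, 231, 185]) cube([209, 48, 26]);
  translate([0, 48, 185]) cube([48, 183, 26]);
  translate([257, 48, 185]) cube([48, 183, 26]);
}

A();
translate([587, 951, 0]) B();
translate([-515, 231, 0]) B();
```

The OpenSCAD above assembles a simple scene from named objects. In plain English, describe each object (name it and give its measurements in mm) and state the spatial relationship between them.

A is a table: top 1479 mm (x) × 741 mm (y), 31 mm thick, upper face at z = 751 mm, on four round legs of 54 mm diameter, each leg's bounding box inset 15 mm from the nearest pair of top edges, running from z = 0 to the bottom of the top.

B is a four-legged stool. The seat is a 305×279×24 mm slab whose top surface is at z = 386 mm; four square legs, each 48×48 mm in cross-section, run from the floor (z = 0) to the underside of the seat, each flush with a corner of the seat. Four stretchers, 48 mm wide and 26 mm tall, connect adjacent legs with their undersides at z = 185 mm, each running between the inner faces of the legs it joins and aligned with the legs' outer faces on the other axis.

Two stools sit around the table at the +y, −x sides.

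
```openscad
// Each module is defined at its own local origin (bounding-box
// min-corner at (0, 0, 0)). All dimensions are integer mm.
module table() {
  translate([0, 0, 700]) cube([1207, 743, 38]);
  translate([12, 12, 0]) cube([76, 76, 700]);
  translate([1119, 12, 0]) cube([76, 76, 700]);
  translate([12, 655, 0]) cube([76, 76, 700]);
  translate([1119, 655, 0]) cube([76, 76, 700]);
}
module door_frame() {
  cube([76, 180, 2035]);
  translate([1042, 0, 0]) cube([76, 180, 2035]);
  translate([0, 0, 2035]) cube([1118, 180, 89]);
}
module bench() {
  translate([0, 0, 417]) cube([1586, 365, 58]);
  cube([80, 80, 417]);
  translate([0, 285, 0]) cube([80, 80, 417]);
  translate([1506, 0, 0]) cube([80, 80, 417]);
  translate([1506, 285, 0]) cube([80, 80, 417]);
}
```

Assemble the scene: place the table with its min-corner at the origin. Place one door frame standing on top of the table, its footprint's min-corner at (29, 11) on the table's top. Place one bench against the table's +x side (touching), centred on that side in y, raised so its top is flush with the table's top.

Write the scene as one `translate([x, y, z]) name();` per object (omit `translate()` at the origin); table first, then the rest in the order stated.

table();
translate([29, 11, 738]) door_frame();
translate([1207, 189, 263]) bench();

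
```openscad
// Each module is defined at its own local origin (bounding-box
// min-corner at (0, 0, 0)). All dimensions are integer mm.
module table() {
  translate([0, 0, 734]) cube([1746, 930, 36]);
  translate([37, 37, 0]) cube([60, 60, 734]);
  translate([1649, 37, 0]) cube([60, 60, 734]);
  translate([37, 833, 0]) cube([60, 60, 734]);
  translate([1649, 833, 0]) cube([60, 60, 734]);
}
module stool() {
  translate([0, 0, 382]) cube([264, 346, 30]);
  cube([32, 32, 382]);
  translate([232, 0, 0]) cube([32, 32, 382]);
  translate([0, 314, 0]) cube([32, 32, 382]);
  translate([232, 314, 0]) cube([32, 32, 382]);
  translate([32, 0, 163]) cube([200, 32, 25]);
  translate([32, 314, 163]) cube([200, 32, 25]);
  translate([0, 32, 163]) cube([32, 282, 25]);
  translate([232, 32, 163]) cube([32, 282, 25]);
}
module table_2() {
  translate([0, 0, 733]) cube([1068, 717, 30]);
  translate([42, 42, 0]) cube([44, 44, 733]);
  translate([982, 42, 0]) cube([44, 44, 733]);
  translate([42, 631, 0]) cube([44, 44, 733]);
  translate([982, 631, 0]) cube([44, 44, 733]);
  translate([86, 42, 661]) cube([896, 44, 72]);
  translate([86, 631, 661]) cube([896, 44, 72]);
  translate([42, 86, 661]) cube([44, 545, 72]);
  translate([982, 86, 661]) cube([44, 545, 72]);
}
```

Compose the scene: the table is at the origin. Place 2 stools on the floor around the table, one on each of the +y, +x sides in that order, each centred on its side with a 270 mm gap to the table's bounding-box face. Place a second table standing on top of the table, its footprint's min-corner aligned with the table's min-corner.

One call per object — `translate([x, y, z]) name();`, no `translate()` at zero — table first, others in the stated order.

table();
translate([741, 1200, 0]) stool();
translate([2016, 292, 0]) stool();
translate([0, 0, 770]) table_2();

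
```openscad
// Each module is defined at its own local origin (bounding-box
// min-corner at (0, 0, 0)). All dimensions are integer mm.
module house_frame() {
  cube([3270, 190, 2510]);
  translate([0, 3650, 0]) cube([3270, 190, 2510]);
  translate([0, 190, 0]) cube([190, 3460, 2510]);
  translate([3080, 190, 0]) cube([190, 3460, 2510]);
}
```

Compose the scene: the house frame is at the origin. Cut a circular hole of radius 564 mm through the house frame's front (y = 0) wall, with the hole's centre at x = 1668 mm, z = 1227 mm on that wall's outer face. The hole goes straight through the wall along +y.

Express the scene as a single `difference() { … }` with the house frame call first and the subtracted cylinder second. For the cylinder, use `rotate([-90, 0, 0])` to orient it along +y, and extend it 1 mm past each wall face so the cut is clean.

difference() {
  house_frame();
  translate([1668, -1, 1227]) rotate([-90, 0, 0]) cylinder(h = 192, r = 564);
}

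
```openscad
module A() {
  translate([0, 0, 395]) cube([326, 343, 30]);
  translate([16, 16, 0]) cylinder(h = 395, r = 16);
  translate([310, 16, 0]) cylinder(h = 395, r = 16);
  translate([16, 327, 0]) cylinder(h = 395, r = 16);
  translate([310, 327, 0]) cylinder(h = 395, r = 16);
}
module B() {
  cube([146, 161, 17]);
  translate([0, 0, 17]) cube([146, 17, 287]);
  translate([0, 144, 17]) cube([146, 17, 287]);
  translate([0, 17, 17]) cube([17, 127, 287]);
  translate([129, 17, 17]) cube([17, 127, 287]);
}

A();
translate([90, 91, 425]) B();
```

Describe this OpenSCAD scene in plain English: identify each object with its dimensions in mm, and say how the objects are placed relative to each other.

A is a simple wooden stool: a rectangular seat 326 mm (x) by 343 mm (y), 30 mm thick, top face at z = 425 mm, on four round legs, each 32 mm in diameter. The legs rest on z = 0, each leg's axis is inset half a diameter from the nearest pair of seat edges (so the leg's bounding box is flush with the corner).

B is an open storage box with external size 146×161×304 mm and wall thickness 17 mm (the base is also 17 mm thick). The base covers the whole footprint; the four walls stand on the base, with the y-facing walls full-width and the x-facing walls fitting between their inner faces.

The open box is on top of the stool, centred.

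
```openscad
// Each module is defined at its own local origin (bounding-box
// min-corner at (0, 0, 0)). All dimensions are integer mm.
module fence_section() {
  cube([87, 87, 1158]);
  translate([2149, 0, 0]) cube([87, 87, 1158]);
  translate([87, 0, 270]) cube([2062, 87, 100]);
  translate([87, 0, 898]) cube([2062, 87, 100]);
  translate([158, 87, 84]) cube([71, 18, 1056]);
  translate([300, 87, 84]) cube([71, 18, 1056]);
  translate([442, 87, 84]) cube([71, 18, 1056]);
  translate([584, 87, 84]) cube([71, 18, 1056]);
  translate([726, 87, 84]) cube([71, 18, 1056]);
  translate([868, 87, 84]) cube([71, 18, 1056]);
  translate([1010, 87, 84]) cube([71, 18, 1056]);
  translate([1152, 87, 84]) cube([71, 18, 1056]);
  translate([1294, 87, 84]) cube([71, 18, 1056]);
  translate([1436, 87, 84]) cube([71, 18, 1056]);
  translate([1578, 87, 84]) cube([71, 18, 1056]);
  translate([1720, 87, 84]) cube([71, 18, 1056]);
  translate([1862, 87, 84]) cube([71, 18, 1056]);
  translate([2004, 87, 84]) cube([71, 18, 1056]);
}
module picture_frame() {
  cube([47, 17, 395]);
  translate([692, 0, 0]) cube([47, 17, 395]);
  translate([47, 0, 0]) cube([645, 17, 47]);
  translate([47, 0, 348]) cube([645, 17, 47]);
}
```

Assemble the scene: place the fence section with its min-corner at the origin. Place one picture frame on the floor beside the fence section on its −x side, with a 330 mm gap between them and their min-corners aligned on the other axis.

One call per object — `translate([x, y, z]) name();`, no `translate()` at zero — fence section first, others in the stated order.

fence_section();
translate([-1069, 0, 0]) picture_frame();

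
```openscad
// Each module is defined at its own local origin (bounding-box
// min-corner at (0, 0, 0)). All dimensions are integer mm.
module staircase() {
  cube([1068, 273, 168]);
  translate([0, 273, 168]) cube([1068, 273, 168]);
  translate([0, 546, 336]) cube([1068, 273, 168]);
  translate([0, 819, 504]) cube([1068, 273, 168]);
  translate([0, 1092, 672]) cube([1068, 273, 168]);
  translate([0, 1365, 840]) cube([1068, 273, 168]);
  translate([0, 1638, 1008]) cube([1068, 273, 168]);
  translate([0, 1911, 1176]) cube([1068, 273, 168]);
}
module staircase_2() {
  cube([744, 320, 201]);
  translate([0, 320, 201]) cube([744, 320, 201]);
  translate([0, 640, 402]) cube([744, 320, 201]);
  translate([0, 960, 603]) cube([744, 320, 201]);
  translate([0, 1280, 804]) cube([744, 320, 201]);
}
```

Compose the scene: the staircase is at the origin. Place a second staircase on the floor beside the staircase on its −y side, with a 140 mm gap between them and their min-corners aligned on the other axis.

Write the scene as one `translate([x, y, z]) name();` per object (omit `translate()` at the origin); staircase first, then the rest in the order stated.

staircase();
translate([0, -1740, 0]) staircase_2();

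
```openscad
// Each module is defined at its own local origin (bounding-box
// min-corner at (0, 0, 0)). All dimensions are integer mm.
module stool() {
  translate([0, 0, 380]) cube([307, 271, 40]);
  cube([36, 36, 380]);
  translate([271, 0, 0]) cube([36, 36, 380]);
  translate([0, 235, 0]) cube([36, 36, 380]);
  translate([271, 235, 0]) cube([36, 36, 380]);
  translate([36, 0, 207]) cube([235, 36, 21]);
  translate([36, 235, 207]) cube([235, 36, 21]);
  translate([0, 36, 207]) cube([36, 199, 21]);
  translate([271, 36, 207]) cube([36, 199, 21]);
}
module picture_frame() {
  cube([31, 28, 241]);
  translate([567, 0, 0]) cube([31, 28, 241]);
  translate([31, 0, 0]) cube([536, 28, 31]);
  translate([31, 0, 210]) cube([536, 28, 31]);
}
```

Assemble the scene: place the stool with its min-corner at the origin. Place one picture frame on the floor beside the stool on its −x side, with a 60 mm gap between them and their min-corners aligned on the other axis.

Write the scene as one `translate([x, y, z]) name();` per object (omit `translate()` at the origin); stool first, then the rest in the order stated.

stool();
translate([-658, 0, 0]) picture_frame();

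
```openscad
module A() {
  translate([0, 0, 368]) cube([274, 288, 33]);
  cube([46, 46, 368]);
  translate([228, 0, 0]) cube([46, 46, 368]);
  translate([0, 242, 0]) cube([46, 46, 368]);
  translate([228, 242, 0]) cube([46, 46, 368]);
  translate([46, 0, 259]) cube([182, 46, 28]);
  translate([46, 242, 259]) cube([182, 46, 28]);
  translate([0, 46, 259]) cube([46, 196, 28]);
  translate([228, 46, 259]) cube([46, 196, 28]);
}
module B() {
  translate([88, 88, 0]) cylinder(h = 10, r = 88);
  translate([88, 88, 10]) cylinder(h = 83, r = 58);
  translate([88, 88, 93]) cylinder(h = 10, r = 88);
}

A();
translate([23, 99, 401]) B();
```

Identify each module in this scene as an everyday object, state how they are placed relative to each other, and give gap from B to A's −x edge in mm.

A is a stool. B is a spool. The spool is on top of the stool. The gap from the spool to the stool's −x edge is 23 mm.

The spool's min-x is at 23; the stool's min-x is 0; gap = 23 mm.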